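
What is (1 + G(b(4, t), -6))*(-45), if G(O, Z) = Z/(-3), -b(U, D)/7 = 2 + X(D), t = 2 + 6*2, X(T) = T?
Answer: -135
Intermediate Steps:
t = 14 (t = 2 + 12 = 14)
b(U, D) = -14 - 7*D (b(U, D) = -7*(2 + D) = -14 - 7*D)
G(O, Z) = -Z/3 (G(O, Z) = Z*(-⅓) = -Z/3)
(1 + G(b(4, t), -6))*(-45) = (1 - ⅓*(-6))*(-45) = (1 + 2)*(-45) = 3*(-45) = -135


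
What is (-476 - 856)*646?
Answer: -860472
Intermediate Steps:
(-476 - 856)*646 = -1332*646 = -860472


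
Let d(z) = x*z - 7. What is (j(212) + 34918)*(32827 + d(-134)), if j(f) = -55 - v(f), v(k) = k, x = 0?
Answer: 1137245820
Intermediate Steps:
j(f) = -55 - f
d(z) = -7 (d(z) = 0*z - 7 = 0 - 7 = -7)
(j(212) + 34918)*(32827 + d(-134)) = ((-55 - 1*212) + 34918)*(32827 - 7) = ((-55 - 212) + 34918)*32820 = (-267 + 34918)*32820 = 34651*32820 = 1137245820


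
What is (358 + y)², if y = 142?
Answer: 250000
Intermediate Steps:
(358 + y)² = (358 + 142)² = 500² = 250000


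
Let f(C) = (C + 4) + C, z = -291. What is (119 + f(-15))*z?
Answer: -27063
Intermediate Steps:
f(C) = 4 + 2*C (f(C) = (4 + C) + C = 4 + 2*C)
(119 + f(-15))*z = (119 + (4 + 2*(-15)))*(-291) = (119 + (4 - 30))*(-291) = (119 - 26)*(-291) = 93*(-291) = -27063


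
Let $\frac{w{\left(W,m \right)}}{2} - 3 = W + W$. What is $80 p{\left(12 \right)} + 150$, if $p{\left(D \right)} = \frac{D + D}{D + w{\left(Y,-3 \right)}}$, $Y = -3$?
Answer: $470$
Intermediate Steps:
$w{\left(W,m \right)} = 6 + 4 W$ ($w{\left(W,m \right)} = 6 + 2 \left(W + W\right) = 6 + 2 \cdot 2 W = 6 + 4 W$)
$p{\left(D \right)} = \frac{2 D}{-6 + D}$ ($p{\left(D \right)} = \frac{D + D}{D + \left(6 + 4 \left(-3\right)\right)} = \frac{2 D}{D + \left(6 - 12\right)} = \frac{2 D}{D - 6} = \frac{2 D}{-6 + D}$)
$80 p{\left(12 \right)} + 150 = 80 \cdot 2 \cdot 12 \frac{1}{-6 + 12} + 150 = 80 \cdot 2 \cdot 12 \cdot \frac{1}{6} + 150 = 80 \cdot 4 + 150 = 320 + 150 = 470$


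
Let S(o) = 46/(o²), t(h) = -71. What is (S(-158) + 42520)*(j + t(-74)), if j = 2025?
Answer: 518527765751/6241 ≈ 8.3084e+7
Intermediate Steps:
S(o) = 46/o²
(S(-158) + 42520)*(j + t(-74)) = (46/(-158)² + 42520)*(2025 - 71) = (46*(1/24964) + 42520)*1954 = (23/12482 + 42520)*1954 = (530734663/12482)*1954 = 518527765751/6241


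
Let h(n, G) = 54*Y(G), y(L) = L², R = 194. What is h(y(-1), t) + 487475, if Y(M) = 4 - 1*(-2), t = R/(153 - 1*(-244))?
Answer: 487799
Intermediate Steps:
t = 194/397 (t = 194/(153 - 1*(-244)) = 194/(153 + 244) = 194/397 ≈ 0.48867)
Y(M) = 6 (Y(M) = 4 + 2 = 6)
h(n, G) = 324 (h(n, G) = 54*6 = 324)
h(y(-1), t) + 487475 = 324 + 487475 = 487799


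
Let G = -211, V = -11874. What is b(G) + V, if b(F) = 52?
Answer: -11822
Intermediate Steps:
b(G) + V = 52 - 11874 = -11822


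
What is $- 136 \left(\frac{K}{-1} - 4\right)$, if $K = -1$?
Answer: $408$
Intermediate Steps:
$- 136 \left(\frac{K}{-1} - 4\right) = - 136 \left(\frac{1}{-1} \left(-1\right) - 4\right) = - 136 \left(\left(-1\right) \left(-1\right) - 4\right) = - 136 \left(1 - 4\right) = \left(-136\right) \left(-3\right) = 408$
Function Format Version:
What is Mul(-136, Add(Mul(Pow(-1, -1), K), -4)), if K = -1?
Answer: 408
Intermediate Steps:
Mul(-136, Add(Mul(Pow(-1, -1), K), -4)) = Mul(-136, Add(Mul(Pow(-1, -1), -1), -4)) = Mul(-136, Add(Mul(-1, -1), -4)) = Mul(-136, Add(1, -4)) = Mul(-136, -3) = 408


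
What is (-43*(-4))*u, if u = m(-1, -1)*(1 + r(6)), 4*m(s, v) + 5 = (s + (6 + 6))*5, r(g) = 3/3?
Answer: 4300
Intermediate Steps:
r(g) = 1 (r(g) = 3*(⅓) = 1)
m(s, v) = 55/4 + 5*s/4 (m(s, v) = -5/4 + ((s + (6 + 6))*5)/4 = -5/4 + ((s + 12)*5)/4 = -5/4 + ((12 + s)*5)/4 = -5/4 + (60 + 5*s)/4 = -5/4 + (15 + 5*s/4) = 55/4 + 5*s/4)
u = 25 (u = (55/4 + (5/4)*(-1))*(1 + 1) = (55/4 - 5/4)*2 = (25/2)*2 = 25)
(-43*(-4))*u = -43*(-4)*25 = 172*25 = 4300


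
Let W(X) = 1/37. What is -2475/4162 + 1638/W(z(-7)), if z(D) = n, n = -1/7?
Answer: 252239697/4162 ≈ 60605.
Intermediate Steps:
n = -⅐ (n = -1*⅐ = -⅐ ≈ -0.14286)
z(D) = -⅐
W(X) = 1/37
-2475/4162 + 1638/W(z(-7)) = -2475/4162 + 1638/(1/37) = -2475*1/4162 + 1638*37 = -2475/4162 + 60606 = 252239697/4162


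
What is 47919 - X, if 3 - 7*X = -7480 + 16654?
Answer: 344604/7 ≈ 49229.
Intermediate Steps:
X = -9171/7 (X = 3/7 - (-7480 + 16654)/7 = 3/7 - 1/7*9174 = 3/7 - 9174/7 = -9171/7 ≈ -1310.1)
47919 - X = 47919 - 1*(-9171/7) = 47919 + 9171/7 = 344604/7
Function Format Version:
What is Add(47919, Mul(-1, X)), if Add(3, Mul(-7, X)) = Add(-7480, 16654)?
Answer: Rational(344604, 7) ≈ 49229.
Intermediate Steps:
X = Rational(-9171, 7) (X = Add(Rational(3, 7), Mul(Rational(-1, 7), Add(-7480, 16654))) = Add(Rational(3, 7), Mul(Rational(-1, 7), 9174)) = Add(Rational(3, 7), Rational(-9174, 7)) = Rational(-9171, 7) ≈ -1310.1)
Add(47919, Mul(-1, X)) = Add(47919, Mul(-1, Rational(-9171, 7))) = Add(47919, Rational(9171, 7)) = Rational(344604, 7)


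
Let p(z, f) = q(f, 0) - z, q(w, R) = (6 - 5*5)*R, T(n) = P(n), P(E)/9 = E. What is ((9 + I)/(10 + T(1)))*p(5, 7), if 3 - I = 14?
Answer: 10/19 ≈ 0.52632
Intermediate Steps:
P(E) = 9*E
T(n) = 9*n
I = -11 (I = 3 - 1*14 = 3 - 14 = -11)
q(w, R) = -19*R (q(w, R) = (6 - 25)*R = -19*R)
p(z, f) = -z (p(z, f) = -19*0 - z = 0 - z = -z)
((9 + I)/(10 + T(1)))*p(5, 7) = ((9 - 11)/(10 + 9*1))*(-1*5) = -2/(10 + 9)*(-5) = -2/19*(-5) = 10/19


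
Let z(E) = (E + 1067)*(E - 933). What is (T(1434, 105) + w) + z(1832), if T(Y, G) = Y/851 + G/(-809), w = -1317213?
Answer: 887416460243/688459 ≈ 1.2890e+6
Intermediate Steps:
z(E) = (-933 + E)*(1067 + E) (z(E) = (1067 + E)*(-933 + E) = (-933 + E)*(1067 + E))
T(Y, G) = -G/809 + Y/851 (T(Y, G) = Y*(1/851) + G*(-1/809) = Y/851 - G/809 = -G/809 + Y/851)
(T(1434, 105) + w) + z(1832) = ((-1/809*105 + (1/851)*1434) - 1317213) + (-995511 + 1832² + 134*1832) = ((-105/809 + 1434/851) - 1317213) + (-995511 + 3356224 + 245488) = (1070751/688459 - 1317213) + 2606201 = -906846074016/688459 + 2606201 = 887416460243/688459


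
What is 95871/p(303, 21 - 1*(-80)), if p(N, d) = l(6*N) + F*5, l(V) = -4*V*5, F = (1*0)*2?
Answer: -31957/12120 ≈ -2.6367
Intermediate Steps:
F = 0 (F = 0*2 = 0)
l(V) = -20*V
p(N, d) = -120*N (p(N, d) = -120*N + 0*5 = -120*N + 0 = -120*N)
95871/p(303, 21 - 1*(-80)) = 95871/((-120*303)) = 95871/(-36360) = 95871*(-1/36360) = -31957/12120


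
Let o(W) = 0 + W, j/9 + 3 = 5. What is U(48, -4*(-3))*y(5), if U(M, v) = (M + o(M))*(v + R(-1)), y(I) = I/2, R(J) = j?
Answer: 7200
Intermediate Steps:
j = 18 (j = -27 + 9*5 = -27 + 45 = 18)
o(W) = W
R(J) = 18
y(I) = I/2 (y(I) = I*(1/2) = I/2)
U(M, v) = 2*M*(18 + v) (U(M, v) = (M + M)*(v + 18) = (2*M)*(18 + v) = 2*M*(18 + v))
U(48, -4*(-3))*y(5) = (2*48*(18 - 4*(-3)))*((1/2)*5) = (2*48*(18 + 12))*(5/2) = (2*48*30)*(5/2) = 2880*(5/2) = 7200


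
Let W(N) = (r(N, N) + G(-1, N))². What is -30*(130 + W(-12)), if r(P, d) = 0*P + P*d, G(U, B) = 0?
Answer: -625980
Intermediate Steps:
r(P, d) = P*d (r(P, d) = 0 + P*d = P*d)
W(N) = N⁴ (W(N) = (N*N + 0)² = (N² + 0)² = (N²)² = N⁴)
-30*(130 + W(-12)) = -30*(130 + (-12)⁴) = -30*(130 + 20736) = -30*20866 = -625980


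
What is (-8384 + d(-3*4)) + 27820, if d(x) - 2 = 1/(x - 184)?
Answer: 3809847/196 ≈ 19438.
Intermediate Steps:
d(x) = 2 + 1/(-184 + x) (d(x) = 2 + 1/(x - 184) = 2 + 1/(-184 + x))
(-8384 + d(-3*4)) + 27820 = (-8384 + (-367 + 2*(-3*4))/(-184 - 3*4)) + 27820 = (-8384 + (-367 + 2*(-12))/(-184 - 12)) + 27820 = (-8384 + (-367 - 24)/(-196)) + 27820 = (-8384 - 1/196*(-391)) + 27820 = (-8384 + 391/196) + 27820 = -1642873/196 + 27820 = 3809847/196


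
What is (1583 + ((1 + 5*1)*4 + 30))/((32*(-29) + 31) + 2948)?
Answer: 1637/2051 ≈ 0.79815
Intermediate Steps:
(1583 + ((1 + 5*1)*4 + 30))/((32*(-29) + 31) + 2948) = (1583 + ((1 + 5)*4 + 30))/((-928 + 31) + 2948) = (1583 + (6*4 + 30))/(-897 + 2948) = (1583 + (24 + 30))/2051 = (1583 + 54)*(1/2051) = 1637*(1/2051) = 1637/2051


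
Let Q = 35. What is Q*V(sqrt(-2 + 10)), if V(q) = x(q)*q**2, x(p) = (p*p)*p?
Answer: 4480*sqrt(2) ≈ 6335.7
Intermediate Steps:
x(p) = p**3 (x(p) = p**2*p = p**3)
V(q) = q**5 (V(q) = q**3*q**2 = q**5)
Q*V(sqrt(-2 + 10)) = 35*(sqrt(-2 + 10))**5 = 35*(sqrt(8))**5 = 35*(2*sqrt(2))**5 = 35*(128*sqrt(2)) = 4480*sqrt(2)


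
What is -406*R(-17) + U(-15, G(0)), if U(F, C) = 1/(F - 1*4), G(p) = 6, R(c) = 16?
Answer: -123425/19 ≈ -6496.1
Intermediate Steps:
U(F, C) = 1/(-4 + F) (U(F, C) = 1/(F - 4) = 1/(-4 + F))
-406*R(-17) + U(-15, G(0)) = -406*16 + 1/(-4 - 15) = -6496 + 1/(-19) = -6496 - 1/19 = -123425/19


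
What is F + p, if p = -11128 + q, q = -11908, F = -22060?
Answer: -45096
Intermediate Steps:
p = -23036 (p = -11128 - 11908 = -23036)
F + p = -22060 - 23036 = -45096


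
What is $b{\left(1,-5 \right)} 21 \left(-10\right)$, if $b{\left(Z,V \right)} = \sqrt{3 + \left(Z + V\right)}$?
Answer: $- 210 i \approx - 210.0 i$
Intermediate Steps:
$b{\left(Z,V \right)} = \sqrt{3 + V + Z}$ ($b{\left(Z,V \right)} = \sqrt{3 + \left(V + Z\right)} = \sqrt{3 + V + Z}$)
$b{\left(1,-5 \right)} 21 \left(-10\right) = \sqrt{3 - 5 + 1} \cdot 21 \left(-10\right) = \sqrt{-1} \cdot 21 \left(-10\right) = i 21 \left(-10\right) = 21 i \left(-10\right) = - 210 i$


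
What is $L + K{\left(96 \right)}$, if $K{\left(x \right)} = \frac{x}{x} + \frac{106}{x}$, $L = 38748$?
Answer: $\frac{1860005}{48} \approx 38750.0$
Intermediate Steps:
$K{\left(x \right)} = 1 + \frac{106}{x}$
$L + K{\left(96 \right)} = 38748 + \frac{106 + 96}{96} = 38748 + \frac{1}{96} \cdot 202 = 38748 + \frac{101}{48} = \frac{1860005}{48}$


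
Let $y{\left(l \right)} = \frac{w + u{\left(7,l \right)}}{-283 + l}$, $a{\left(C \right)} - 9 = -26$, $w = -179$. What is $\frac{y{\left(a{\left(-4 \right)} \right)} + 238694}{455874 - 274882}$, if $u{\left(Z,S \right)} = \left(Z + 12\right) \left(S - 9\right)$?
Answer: $\frac{10229839}{7756800} \approx 1.3188$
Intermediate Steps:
$u{\left(Z,S \right)} = \left(-9 + S\right) \left(12 + Z\right)$ ($u{\left(Z,S \right)} = \left(12 + Z\right) \left(-9 + S\right) = \left(-9 + S\right) \left(12 + Z\right)$)
$a{\left(C \right)} = -17$ ($a{\left(C \right)} = 9 - 26 = -17$)
$y{\left(l \right)} = \frac{-350 + 19 l}{-283 + l}$ ($y{\left(l \right)} = \frac{-179 + \left(-108 - 63 + 12 l + l 7\right)}{-283 + l} = \frac{-179 + \left(-108 - 63 + 12 l + 7 l\right)}{-283 + l} = \frac{-179 + \left(-171 + 19 l\right)}{-283 + l} = \frac{-350 + 19 l}{-283 + l}$)
$\frac{y{\left(a{\left(-4 \right)} \right)} + 238694}{455874 - 274882} = \frac{\frac{-350 + 19 \left(-17\right)}{-283 - 17} + 238694}{455874 - 274882} = \frac{\frac{-350 - 323}{-300} + 238694}{180992} = \left(\left(- \frac{1}{300}\right) \left(-673\right) + 238694\right) \frac{1}{180992} = \left(\frac{673}{300} + 238694\right) \frac{1}{180992} = \frac{71608873}{300} \cdot \frac{1}{180992} = \frac{10229839}{7756800}$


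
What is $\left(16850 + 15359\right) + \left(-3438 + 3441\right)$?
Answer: $32212$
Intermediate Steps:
$\left(16850 + 15359\right) + \left(-3438 + 3441\right) = 32209 + 3 = 32212$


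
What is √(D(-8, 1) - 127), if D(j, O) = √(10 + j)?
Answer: √(-127 + √2) ≈ 11.207*I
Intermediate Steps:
√(D(-8, 1) - 127) = √(√(10 - 8) - 127) = √(√2 - 127) = √(-127 + √2)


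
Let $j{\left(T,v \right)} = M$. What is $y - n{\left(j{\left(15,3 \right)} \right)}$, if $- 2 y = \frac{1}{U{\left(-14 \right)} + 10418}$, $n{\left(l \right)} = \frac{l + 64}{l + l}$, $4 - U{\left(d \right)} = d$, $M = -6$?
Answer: $\frac{302641}{62616} \approx 4.8333$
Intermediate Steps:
$j{\left(T,v \right)} = -6$
$U{\left(d \right)} = 4 - d$
$n{\left(l \right)} = \frac{64 + l}{2 l}$
$y = - \frac{1}{20872}$ ($y = - \frac{1}{2 \left(\left(4 - -14\right) + 10418\right)} = - \frac{1}{2 \left(\left(4 + 14\right) + 10418\right)} = - \frac{1}{2 \left(18 + 10418\right)} = - \frac{1}{2 \cdot 10436} = \left(- \frac{1}{2}\right) \frac{1}{10436} = - \frac{1}{20872} \approx -4.7911 \cdot 10^{-5}$)
$y - n{\left(j{\left(15,3 \right)} \right)} = - \frac{1}{20872} - \frac{64 - 6}{2 \left(-6\right)} = - \frac{1}{20872} - \frac{1}{2} \left(- \frac{1}{6}\right) 58 = - \frac{1}{20872} - - \frac{29}{6} = - \frac{1}{20872} + \frac{29}{6} = \frac{302641}{62616}$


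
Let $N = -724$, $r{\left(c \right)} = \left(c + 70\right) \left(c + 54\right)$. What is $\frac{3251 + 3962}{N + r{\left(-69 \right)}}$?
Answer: $- \frac{7213}{739} \approx -9.7605$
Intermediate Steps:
$r{\left(c \right)} = \left(54 + c\right) \left(70 + c\right)$ ($r{\left(c \right)} = \left(70 + c\right) \left(54 + c\right) = \left(54 + c\right) \left(70 + c\right)$)
$\frac{3251 + 3962}{N + r{\left(-69 \right)}} = \frac{3251 + 3962}{-724 + \left(3780 + \left(-69\right)^{2} + 124 \left(-69\right)\right)} = \frac{7213}{-724 + \left(3780 + 4761 - 8556\right)} = \frac{7213}{-724 - 15} = \frac{7213}{-739} = 7213 \left(- \frac{1}{739}\right) = - \frac{7213}{739}$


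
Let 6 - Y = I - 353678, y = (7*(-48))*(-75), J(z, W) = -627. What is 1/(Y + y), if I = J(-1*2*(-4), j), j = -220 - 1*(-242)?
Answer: 1/379511 ≈ 2.6350e-6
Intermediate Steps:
j = 22 (j = -220 + 242 = 22)
I = -627
y = 25200 (y = -336*(-75) = 25200)
Y = 354311 (Y = 6 - (-627 - 353678) = 6 - 1*(-354305) = 6 + 354305 = 354311)
1/(Y + y) = 1/(354311 + 25200) = 1/379511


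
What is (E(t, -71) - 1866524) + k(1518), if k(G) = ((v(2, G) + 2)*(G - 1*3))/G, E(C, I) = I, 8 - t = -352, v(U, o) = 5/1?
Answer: -944493535/506 ≈ -1.8666e+6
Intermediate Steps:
v(U, o) = 5 (v(U, o) = 5*1 = 5)
t = 360 (t = 8 - 1*(-352) = 8 + 352 = 360)
k(G) = (-21 + 7*G)/G (k(G) = ((5 + 2)*(G - 1*3))/G = (7*(G - 3))/G = (7*(-3 + G))/G = (-21 + 7*G)/G)
(E(t, -71) - 1866524) + k(1518) = (-71 - 1866524) + (7 - 21/1518) = -1866595 + (7 - 21*1/1518) = -1866595 + (7 - 7/506) = -1866595 + 3535/506 = -944493535/506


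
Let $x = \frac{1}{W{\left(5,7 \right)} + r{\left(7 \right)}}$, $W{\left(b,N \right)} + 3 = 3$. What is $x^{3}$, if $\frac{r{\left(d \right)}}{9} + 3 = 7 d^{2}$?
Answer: $\frac{1}{28652616000} \approx 3.4901 \cdot 10^{-11}$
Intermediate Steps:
$W{\left(b,N \right)} = 0$ ($W{\left(b,N \right)} = -3 + 3 = 0$)
$r{\left(d \right)} = -27 + 63 d^{2}$ ($r{\left(d \right)} = -27 + 9 \cdot 7 d^{2} = -27 + 63 d^{2}$)
$x = \frac{1}{3060}$ ($x = \frac{1}{0 - \left(27 - 63 \cdot 7^{2}\right)} = \frac{1}{0 + \left(-27 + 63 \cdot 49\right)} = \frac{1}{0 + \left(-27 + 3087\right)} = \frac{1}{0 + 3060} = \frac{1}{3060} \approx 0.0003268$)
$x^{3} = \left(\frac{1}{3060}\right)^{3} = \frac{1}{28652616000}$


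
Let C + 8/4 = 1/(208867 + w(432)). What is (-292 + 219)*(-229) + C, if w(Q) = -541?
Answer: 3482169091/208326 ≈ 16715.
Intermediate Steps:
C = -416651/208326 (C = -2 + 1/(208867 - 541) = -2 + 1/208326 = -416651/208326 ≈ -2.0000)
(-292 + 219)*(-229) + C = (-292 + 219)*(-229) - 416651/208326 = -73*(-229) - 416651/208326 = 16717 - 416651/208326 = 3482169091/208326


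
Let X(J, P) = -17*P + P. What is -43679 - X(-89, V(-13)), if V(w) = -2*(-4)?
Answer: -43551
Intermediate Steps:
V(w) = 8
X(J, P) = -16*P
-43679 - X(-89, V(-13)) = -43679 - (-16)*8 = -43679 - 1*(-128) = -43679 + 128 = -43551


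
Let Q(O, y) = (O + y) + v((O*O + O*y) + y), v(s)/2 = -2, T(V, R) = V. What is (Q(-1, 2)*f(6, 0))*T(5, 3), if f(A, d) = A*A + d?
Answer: -540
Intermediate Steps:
v(s) = -4 (v(s) = 2*(-2) = -4)
Q(O, y) = -4 + O + y (Q(O, y) = (O + y) - 4 = -4 + O + y)
f(A, d) = d + A² (f(A, d) = A² + d = d + A²)
(Q(-1, 2)*f(6, 0))*T(5, 3) = ((-4 - 1 + 2)*(0 + 6²))*5 = -3*(0 + 36)*5 = -3*36*5 = -108*5 = -540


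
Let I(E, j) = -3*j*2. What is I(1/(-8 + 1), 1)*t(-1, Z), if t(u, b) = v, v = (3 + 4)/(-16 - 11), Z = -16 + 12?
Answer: 14/9 ≈ 1.5556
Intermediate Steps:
I(E, j) = -6*j
Z = -4
v = -7/27 (v = 7/(-27) = 7*(-1/27) = -7/27 ≈ -0.25926)
t(u, b) = -7/27
I(1/(-8 + 1), 1)*t(-1, Z) = -6*1*(-7/27) = -6*(-7/27) = 14/9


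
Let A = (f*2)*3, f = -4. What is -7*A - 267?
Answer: -99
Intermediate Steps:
A = -24 (A = -4*2*3 = -8*3 = -24)
-7*A - 267 = -7*(-24) - 267 = 168 - 267 = -99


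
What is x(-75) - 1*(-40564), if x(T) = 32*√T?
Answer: 40564 + 160*I*√3 ≈ 40564.0 + 277.13*I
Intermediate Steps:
x(-75) - 1*(-40564) = 32*√(-75) - 1*(-40564) = 32*(5*I*√3) + 40564 = 160*I*√3 + 40564 = 40564 + 160*I*√3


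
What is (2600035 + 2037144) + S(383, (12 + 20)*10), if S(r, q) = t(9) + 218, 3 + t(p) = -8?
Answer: 4637386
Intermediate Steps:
t(p) = -11 (t(p) = -3 - 8 = -11)
S(r, q) = 207 (S(r, q) = -11 + 218 = 207)
(2600035 + 2037144) + S(383, (12 + 20)*10) = (2600035 + 2037144) + 207 = 4637179 + 207 = 4637386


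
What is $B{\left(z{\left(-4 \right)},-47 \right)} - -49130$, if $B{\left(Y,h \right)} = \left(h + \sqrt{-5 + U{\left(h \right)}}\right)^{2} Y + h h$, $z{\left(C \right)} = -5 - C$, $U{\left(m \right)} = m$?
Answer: $49182 + 188 i \sqrt{13} \approx 49182.0 + 677.84 i$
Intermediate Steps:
$B{\left(Y,h \right)} = h^{2} + Y \left(h + \sqrt{-5 + h}\right)^{2}$ ($B{\left(Y,h \right)} = \left(h + \sqrt{-5 + h}\right)^{2} Y + h h = Y \left(h + \sqrt{-5 + h}\right)^{2} + h^{2} = h^{2} + Y \left(h + \sqrt{-5 + h}\right)^{2}$)
$B{\left(z{\left(-4 \right)},-47 \right)} - -49130 = \left(\left(-47\right)^{2} + \left(-5 - -4\right) \left(-47 + \sqrt{-5 - 47}\right)^{2}\right) - -49130 = \left(2209 + \left(-5 + 4\right) \left(-47 + \sqrt{-52}\right)^{2}\right) + 49130 = \left(2209 - \left(-47 + 2 i \sqrt{13}\right)^{2}\right) + 49130 = 51339 - \left(-47 + 2 i \sqrt{13}\right)^{2}$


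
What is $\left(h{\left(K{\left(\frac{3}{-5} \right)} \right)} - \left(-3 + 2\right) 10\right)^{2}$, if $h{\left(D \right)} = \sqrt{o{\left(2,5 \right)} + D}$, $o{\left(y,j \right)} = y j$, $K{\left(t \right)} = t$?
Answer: $\frac{\left(50 + \sqrt{235}\right)^{2}}{25} \approx 170.72$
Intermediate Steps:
$o{\left(y,j \right)} = j y$
$h{\left(D \right)} = \sqrt{10 + D}$ ($h{\left(D \right)} = \sqrt{5 \cdot 2 + D} = \sqrt{10 + D}$)
$\left(h{\left(K{\left(\frac{3}{-5} \right)} \right)} - \left(-3 + 2\right) 10\right)^{2} = \left(\sqrt{10 + \frac{3}{-5}} - \left(-3 + 2\right) 10\right)^{2} = \left(\sqrt{10 + 3 \left(- \frac{1}{5}\right)} - \left(-1\right) 10\right)^{2} = \left(\sqrt{10 - \frac{3}{5}} - -10\right)^{2} = \left(\sqrt{\frac{47}{5}} + 10\right)^{2} = \left(\frac{\sqrt{235}}{5} + 10\right)^{2} = \left(10 + \frac{\sqrt{235}}{5}\right)^{2}$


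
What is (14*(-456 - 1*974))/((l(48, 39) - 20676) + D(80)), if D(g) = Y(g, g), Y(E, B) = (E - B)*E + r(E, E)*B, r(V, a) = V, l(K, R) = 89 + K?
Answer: 20020/14139 ≈ 1.4159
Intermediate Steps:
Y(E, B) = B*E + E*(E - B) (Y(E, B) = (E - B)*E + E*B = E*(E - B) + B*E = B*E + E*(E - B))
D(g) = g**2
(14*(-456 - 1*974))/((l(48, 39) - 20676) + D(80)) = (14*(-456 - 1*974))/(((89 + 48) - 20676) + 80**2) = (14*(-456 - 974))/((137 - 20676) + 6400) = (14*(-1430))/(-20539 + 6400) = -20020/(-14139) = -20020*(-1/14139) = 20020/14139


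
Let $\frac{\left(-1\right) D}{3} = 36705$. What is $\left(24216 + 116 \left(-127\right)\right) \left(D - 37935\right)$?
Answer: $-1404106200$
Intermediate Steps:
$D = -110115$ ($D = \left(-3\right) 36705 = -110115$)
$\left(24216 + 116 \left(-127\right)\right) \left(D - 37935\right) = \left(24216 + 116 \left(-127\right)\right) \left(-110115 - 37935\right) = \left(24216 - 14732\right) \left(-148050\right) = 9484 \left(-148050\right) = -1404106200$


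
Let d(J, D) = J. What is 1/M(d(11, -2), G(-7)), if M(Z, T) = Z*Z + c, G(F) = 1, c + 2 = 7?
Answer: 1/126 ≈ 0.0079365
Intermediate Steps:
c = 5 (c = -2 + 7 = 5)
M(Z, T) = 5 + Z**2 (M(Z, T) = Z*Z + 5 = Z**2 + 5 = 5 + Z**2)
1/M(d(11, -2), G(-7)) = 1/(5 + 11**2) = 1/(5 + 121) = 1/126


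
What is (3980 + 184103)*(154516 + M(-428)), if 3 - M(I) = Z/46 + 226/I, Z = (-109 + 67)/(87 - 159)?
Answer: 1716547146014365/59064 ≈ 2.9062e+10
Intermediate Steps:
Z = 7/12 (Z = -42/(-72) = -42*(-1/72) = 7/12 ≈ 0.58333)
M(I) = 1649/552 - 226/I (M(I) = 3 - ((7/12)/46 + 226/I) = 3 - ((7/12)*(1/46) + 226/I) = 3 - (7/552 + 226/I) = 3 + (-7/552 - 226/I) = 1649/552 - 226/I)
(3980 + 184103)*(154516 + M(-428)) = (3980 + 184103)*(154516 + (1649/552 - 226/(-428))) = 188083*(154516 + (1649/552 - 226*(-1/428))) = 188083*(154516 + (1649/552 + 113/214)) = 188083*(154516 + 207631/59064) = 188083*(9126540655/59064) = 1716547146014365/59064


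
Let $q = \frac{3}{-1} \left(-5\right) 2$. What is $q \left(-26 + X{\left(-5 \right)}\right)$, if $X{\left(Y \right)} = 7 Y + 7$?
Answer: $-1620$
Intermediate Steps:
$X{\left(Y \right)} = 7 + 7 Y$
$q = 30$ ($q = 3 \left(-1\right) \left(-5\right) 2 = \left(-3\right) \left(-5\right) 2 = 15 \cdot 2 = 30$)
$q \left(-26 + X{\left(-5 \right)}\right) = 30 \left(-26 + \left(7 + 7 \left(-5\right)\right)\right) = 30 \left(-26 + \left(7 - 35\right)\right) = 30 \left(-26 - 28\right) = 30 \left(-54\right) = -1620$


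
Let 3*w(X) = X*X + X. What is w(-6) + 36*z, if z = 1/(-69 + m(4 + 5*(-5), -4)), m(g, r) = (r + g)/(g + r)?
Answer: 161/17 ≈ 9.4706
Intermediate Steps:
m(g, r) = 1 (m(g, r) = (g + r)/(g + r) = 1)
w(X) = X/3 + X²/3 (w(X) = (X*X + X)/3 = (X² + X)/3 = (X + X²)/3 = X/3 + X²/3)
z = -1/68 (z = 1/(-69 + 1) = 1/(-68) = -1/68 ≈ -0.014706)
w(-6) + 36*z = (⅓)*(-6)*(1 - 6) + 36*(-1/68) = (⅓)*(-6)*(-5) - 9/17 = 10 - 9/17 = 161/17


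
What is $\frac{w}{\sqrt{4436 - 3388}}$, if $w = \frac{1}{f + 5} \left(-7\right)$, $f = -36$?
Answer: $\frac{7 \sqrt{262}}{16244} \approx 0.0069752$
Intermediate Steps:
$w = \frac{7}{31}$ ($w = \frac{1}{-36 + 5} \left(-7\right) = \frac{1}{-31} \left(-7\right) = \left(- \frac{1}{31}\right) \left(-7\right) = \frac{7}{31} \approx 0.22581$)
$\frac{w}{\sqrt{4436 - 3388}} = \frac{7}{31 \sqrt{4436 - 3388}} = \frac{7}{31 \sqrt{1048}} = \frac{7}{31 \cdot 2 \sqrt{262}} = \frac{7 \frac{\sqrt{262}}{524}}{31} = \frac{7 \sqrt{262}}{16244}$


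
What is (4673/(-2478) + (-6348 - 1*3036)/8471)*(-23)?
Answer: 1445286305/20991138 ≈ 68.852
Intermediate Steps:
(4673/(-2478) + (-6348 - 1*3036)/8471)*(-23) = (4673*(-1/2478) + (-6348 - 3036)*(1/8471))*(-23) = (-4673/2478 - 9384*1/8471)*(-23) = (-4673/2478 - 9384/8471)*(-23) = -62838535/20991138*(-23) = 1445286305/20991138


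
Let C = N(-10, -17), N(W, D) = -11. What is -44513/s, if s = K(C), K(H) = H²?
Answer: -44513/121 ≈ -367.88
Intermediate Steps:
C = -11
s = 121 (s = (-11)² = 121)
-44513/s = -44513/121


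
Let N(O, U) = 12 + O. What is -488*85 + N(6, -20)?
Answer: -41462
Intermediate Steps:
-488*85 + N(6, -20) = -488*85 + (12 + 6) = -41480 + 18 = -41462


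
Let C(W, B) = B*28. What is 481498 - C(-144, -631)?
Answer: 499166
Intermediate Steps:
C(W, B) = 28*B
481498 - C(-144, -631) = 481498 - 28*(-631) = 481498 - 1*(-17668) = 481498 + 17668 = 499166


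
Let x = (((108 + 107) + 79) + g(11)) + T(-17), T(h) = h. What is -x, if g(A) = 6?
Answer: -283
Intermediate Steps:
x = 283 (x = (((108 + 107) + 79) + 6) - 17 = ((215 + 79) + 6) - 17 = (294 + 6) - 17 = 300 - 17 = 283)
-x = -1*283 = -283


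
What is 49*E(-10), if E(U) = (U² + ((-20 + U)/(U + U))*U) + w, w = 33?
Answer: 5782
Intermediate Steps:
E(U) = 23 + U² + U/2 (E(U) = (U² + ((-20 + U)/(U + U))*U) + 33 = (U² + ((-20 + U)/((2*U)))*U) + 33 = (U² + ((-20 + U)*(1/(2*U)))*U) + 33 = (U² + ((-20 + U)/(2*U))*U) + 33 = (U² + (-10 + U/2)) + 33 = (-10 + U² + U/2) + 33 = 23 + U² + U/2)
49*E(-10) = 49*(23 + (-10)² + (½)*(-10)) = 49*(23 + 100 - 5) = 49*118 = 5782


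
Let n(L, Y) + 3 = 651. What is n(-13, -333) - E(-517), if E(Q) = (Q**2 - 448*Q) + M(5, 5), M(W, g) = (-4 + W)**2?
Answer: -498258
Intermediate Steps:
n(L, Y) = 648 (n(L, Y) = -3 + 651 = 648)
E(Q) = 1 + Q**2 - 448*Q (E(Q) = (Q**2 - 448*Q) + (-4 + 5)**2 = (Q**2 - 448*Q) + 1**2 = (Q**2 - 448*Q) + 1 = 1 + Q**2 - 448*Q)
n(-13, -333) - E(-517) = 648 - (1 + (-517)**2 - 448*(-517)) = 648 - (1 + 267289 + 231616) = 648 - 1*498906 = 648 - 498906 = -498258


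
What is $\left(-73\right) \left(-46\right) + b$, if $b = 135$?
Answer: $3493$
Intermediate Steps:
$\left(-73\right) \left(-46\right) + b = \left(-73\right) \left(-46\right) + 135 = 3358 + 135 = 3493$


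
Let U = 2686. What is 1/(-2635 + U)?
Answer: 1/51 ≈ 0.019608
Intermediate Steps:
1/(-2635 + U) = 1/(-2635 + 2686) = 1/51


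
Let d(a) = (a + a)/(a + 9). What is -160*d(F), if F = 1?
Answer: -32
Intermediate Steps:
d(a) = 2*a/(9 + a) (d(a) = (2*a)/(9 + a) = 2*a/(9 + a))
-160*d(F) = -320/(9 + 1) = -320/10 = -160*⅕ = -32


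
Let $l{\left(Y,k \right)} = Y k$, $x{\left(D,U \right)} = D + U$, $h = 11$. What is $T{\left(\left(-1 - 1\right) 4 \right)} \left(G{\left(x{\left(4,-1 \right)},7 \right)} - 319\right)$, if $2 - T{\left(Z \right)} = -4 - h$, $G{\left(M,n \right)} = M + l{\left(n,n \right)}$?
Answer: $-4539$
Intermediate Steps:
$G{\left(M,n \right)} = M + n^{2}$ ($G{\left(M,n \right)} = M + n n = M + n^{2}$)
$T{\left(Z \right)} = 17$ ($T{\left(Z \right)} = 2 - \left(-4 - 11\right) = 2 - -15 = 2 + 15 = 17$)
$T{\left(\left(-1 - 1\right) 4 \right)} \left(G{\left(x{\left(4,-1 \right)},7 \right)} - 319\right) = 17 \left(\left(\left(4 - 1\right) + 7^{2}\right) - 319\right) = 17 \left(\left(3 + 49\right) - 319\right) = 17 \left(52 - 319\right) = 17 \left(-267\right) = -4539$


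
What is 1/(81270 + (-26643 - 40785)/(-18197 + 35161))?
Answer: 4241/344649213 ≈ 1.2305e-5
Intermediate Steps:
1/(81270 + (-26643 - 40785)/(-18197 + 35161)) = 1/(81270 - 67428/16964) = 1/(81270 - 67428*1/16964) = 1/(81270 - 16857/4241) = 1/(344649213/4241) = 4241/344649213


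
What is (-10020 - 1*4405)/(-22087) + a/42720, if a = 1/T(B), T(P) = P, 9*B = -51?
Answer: 3491981913/5346820960 ≈ 0.65310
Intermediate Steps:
B = -17/3 (B = (⅑)*(-51) = -17/3 ≈ -5.6667)
a = -3/17 (a = 1/(-17/3) = -3/17 ≈ -0.17647)
(-10020 - 1*4405)/(-22087) + a/42720 = (-10020 - 1*4405)/(-22087) - 3/17/42720 = (-10020 - 4405)*(-1/22087) - 3/17*1/42720 = -14425*(-1/22087) - 1/242080 = 14425/22087 - 1/242080 = 3491981913/5346820960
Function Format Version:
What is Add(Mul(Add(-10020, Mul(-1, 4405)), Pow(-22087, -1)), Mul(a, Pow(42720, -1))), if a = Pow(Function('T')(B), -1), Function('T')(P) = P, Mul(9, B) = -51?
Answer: Rational(3491981913, 5346820960) ≈ 0.65310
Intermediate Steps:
B = Rational(-17, 3) (B = Mul(Rational(1, 9), -51) = Rational(-17, 3) ≈ -5.6667)
a = Rational(-3, 17) (a = Pow(Rational(-17, 3), -1) = Rational(-3, 17) ≈ -0.17647)
Add(Mul(Add(-10020, Mul(-1, 4405)), Pow(-22087, -1)), Mul(a, Pow(42720, -1))) = Add(Mul(Add(-10020, Mul(-1, 4405)), Pow(-22087, -1)), Mul(Rational(-3, 17), Pow(42720, -1))) = Add(Mul(Add(-10020, -4405), Rational(-1, 22087)), Mul(Rational(-3, 17), Rational(1, 42720))) = Add(Mul(-14425, Rational(-1, 22087)), Rational(-1, 242080)) = Add(Rational(14425, 22087), Rational(-1, 242080)) = Rational(3491981913, 5346820960)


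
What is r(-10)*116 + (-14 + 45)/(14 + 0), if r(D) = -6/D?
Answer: 5027/70 ≈ 71.814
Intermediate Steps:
r(-10)*116 + (-14 + 45)/(14 + 0) = -6/(-10)*116 + (-14 + 45)/(14 + 0) = -6*(-1/10)*116 + 31/14 = (3/5)*116 + 31*(1/14) = 348/5 + 31/14 = 5027/70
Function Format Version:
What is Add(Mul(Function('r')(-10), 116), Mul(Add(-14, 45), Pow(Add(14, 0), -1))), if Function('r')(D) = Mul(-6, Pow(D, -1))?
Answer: Rational(5027, 70) ≈ 71.814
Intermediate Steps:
Add(Mul(Function('r')(-10), 116), Mul(Add(-14, 45), Pow(Add(14, 0), -1))) = Add(Mul(Mul(-6, Pow(-10, -1)), 116), Mul(Add(-14, 45), Pow(Add(14, 0), -1))) = Add(Mul(Mul(-6, Rational(-1, 10)), 116), Mul(31, Pow(14, -1))) = Add(Mul(Rational(3, 5), 116), Mul(31, Rational(1, 14))) = Add(Rational(348, 5), Rational(31, 14)) = Rational(5027, 70)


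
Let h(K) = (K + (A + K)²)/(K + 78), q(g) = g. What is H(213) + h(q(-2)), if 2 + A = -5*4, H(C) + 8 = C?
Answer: 8077/38 ≈ 212.55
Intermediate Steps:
H(C) = -8 + C
A = -22 (A = -2 - 5*4 = -2 - 20 = -22)
h(K) = (K + (-22 + K)²)/(78 + K) (h(K) = (K + (-22 + K)²)/(K + 78) = (K + (-22 + K)²)/(78 + K))
H(213) + h(q(-2)) = (-8 + 213) + (-2 + (-22 - 2)²)/(78 - 2) = 205 + (-2 + (-24)²)/76 = 205 + (-2 + 576)/76 = 205 + (1/76)*574 = 205 + 287/38 = 8077/38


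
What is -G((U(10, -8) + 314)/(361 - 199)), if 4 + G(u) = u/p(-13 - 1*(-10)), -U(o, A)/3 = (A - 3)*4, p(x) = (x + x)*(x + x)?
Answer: 11441/2916 ≈ 3.9235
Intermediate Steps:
p(x) = 4*x² (p(x) = (2*x)*(2*x) = 4*x²)
U(o, A) = 36 - 12*A (U(o, A) = -3*(A - 3)*4 = -3*(-3 + A)*4 = -3*(-12 + 4*A) = 36 - 12*A)
G(u) = -4 + u/36 (G(u) = -4 + u/((4*(-13 - 1*(-10))²)) = -4 + u/((4*(-13 + 10)²)) = -4 + u/((4*(-3)²)) = -4 + u/((4*9)) = -4 + u/36)
-G((U(10, -8) + 314)/(361 - 199)) = -(-4 + (((36 - 12*(-8)) + 314)/(361 - 199))/36) = -(-4 + (((36 + 96) + 314)/162)/36) = -(-4 + ((132 + 314)*(1/162))/36) = -(-4 + (446*(1/162))/36) = -(-4 + (1/36)*(223/81)) = -(-4 + 223/2916) = -1*(-11441/2916) = 11441/2916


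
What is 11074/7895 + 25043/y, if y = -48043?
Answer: 334313697/379299485 ≈ 0.88140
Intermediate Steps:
11074/7895 + 25043/y = 11074/7895 + 25043/(-48043) = 11074*(1/7895) + 25043*(-1/48043) = 11074/7895 - 25043/48043 = 334313697/379299485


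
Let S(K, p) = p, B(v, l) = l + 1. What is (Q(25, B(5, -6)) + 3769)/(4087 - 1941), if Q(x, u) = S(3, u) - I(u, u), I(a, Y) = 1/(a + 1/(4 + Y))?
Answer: 22585/12876 ≈ 1.7540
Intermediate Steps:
B(v, l) = 1 + l
Q(x, u) = u - (4 + u)/(1 + u**2 + 4*u) (Q(x, u) = u - (4 + u)/(1 + 4*u + u*u) = u - (4 + u)/(1 + 4*u + u**2) = u - (4 + u)/(1 + u**2 + 4*u))
(Q(25, B(5, -6)) + 3769)/(4087 - 1941) = ((-4 + (1 - 6)**3 + 4*(1 - 6)**2)/(1 + (1 - 6)**2 + 4*(1 - 6)) + 3769)/(4087 - 1941) = ((-4 + (-5)**3 + 4*(-5)**2)/(1 + (-5)**2 + 4*(-5)) + 3769)/2146 = ((-4 - 125 + 4*25)/(1 + 25 - 20) + 3769)*(1/2146) = ((-4 - 125 + 100)/6 + 3769)*(1/2146) = ((1/6)*(-29) + 3769)*(1/2146) = (-29/6 + 3769)*(1/2146) = (22585/6)*(1/2146) = 22585/12876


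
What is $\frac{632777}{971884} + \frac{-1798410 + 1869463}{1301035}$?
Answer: $\frac{892320298047}{1264455099940} \approx 0.7057$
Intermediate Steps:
$\frac{632777}{971884} + \frac{-1798410 + 1869463}{1301035} = 632777 \cdot \frac{1}{971884} + 71053 \cdot \frac{1}{1301035} = \frac{632777}{971884} + \frac{71053}{1301035} = \frac{892320298047}{1264455099940}$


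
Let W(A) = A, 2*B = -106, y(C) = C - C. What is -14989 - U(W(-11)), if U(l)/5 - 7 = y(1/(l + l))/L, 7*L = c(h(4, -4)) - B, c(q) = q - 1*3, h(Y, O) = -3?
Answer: -15024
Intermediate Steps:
c(q) = -3 + q (c(q) = q - 3 = -3 + q)
y(C) = 0
B = -53 (B = (1/2)*(-106) = -53)
L = 47/7 (L = ((-3 - 3) - 1*(-53))/7 = (-6 + 53)/7 = (1/7)*47 = 47/7 ≈ 6.7143)
U(l) = 35 (U(l) = 35 + 5*(0/(47/7)) = 35 + 5*(0*(7/47)) = 35 + 5*0 = 35 + 0 = 35)
-14989 - U(W(-11)) = -14989 - 1*35 = -14989 - 35 = -15024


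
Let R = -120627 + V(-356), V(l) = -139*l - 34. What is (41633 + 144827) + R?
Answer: 115283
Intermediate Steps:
V(l) = -34 - 139*l
R = -71177 (R = -120627 + (-34 - 139*(-356)) = -120627 + (-34 + 49484) = -120627 + 49450 = -71177)
(41633 + 144827) + R = (41633 + 144827) - 71177 = 186460 - 71177 = 115283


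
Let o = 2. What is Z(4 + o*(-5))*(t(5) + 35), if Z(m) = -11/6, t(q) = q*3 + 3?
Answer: -583/6 ≈ -97.167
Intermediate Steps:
t(q) = 3 + 3*q (t(q) = 3*q + 3 = 3 + 3*q)
Z(m) = -11/6 (Z(m) = -11*⅙ = -11/6)
Z(4 + o*(-5))*(t(5) + 35) = -11*((3 + 3*5) + 35)/6 = -11*((3 + 15) + 35)/6 = -11*(18 + 35)/6 = -11/6*53 = -583/6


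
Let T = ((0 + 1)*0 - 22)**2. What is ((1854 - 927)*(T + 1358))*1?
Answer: 1707534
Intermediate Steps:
T = 484 (T = (1*0 - 22)**2 = (0 - 22)**2 = (-22)**2 = 484)
((1854 - 927)*(T + 1358))*1 = ((1854 - 927)*(484 + 1358))*1 = (927*1842)*1 = 1707534*1 = 1707534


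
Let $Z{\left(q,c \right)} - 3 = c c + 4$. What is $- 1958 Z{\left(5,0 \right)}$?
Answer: $-13706$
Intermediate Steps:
$Z{\left(q,c \right)} = 7 + c^{2}$ ($Z{\left(q,c \right)} = 3 + \left(c c + 4\right) = 3 + \left(c^{2} + 4\right) = 3 + \left(4 + c^{2}\right) = 7 + c^{2}$)
$- 1958 Z{\left(5,0 \right)} = - 1958 \left(7 + 0^{2}\right) = - 1958 \left(7 + 0\right) = \left(-1958\right) 7 = -13706$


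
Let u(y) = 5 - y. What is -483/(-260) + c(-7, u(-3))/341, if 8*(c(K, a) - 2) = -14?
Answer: 41192/22165 ≈ 1.8584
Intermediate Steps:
c(K, a) = ¼ (c(K, a) = 2 + (⅛)*(-14) = 2 - 7/4 = ¼)
-483/(-260) + c(-7, u(-3))/341 = -483/(-260) + (¼)/341 = -483*(-1/260) + (¼)*(1/341) = 483/260 + 1/1364 = 41192/22165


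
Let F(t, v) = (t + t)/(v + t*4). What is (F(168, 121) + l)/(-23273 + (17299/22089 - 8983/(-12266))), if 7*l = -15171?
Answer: 3258978517734174/35000506641904531 ≈ 0.093112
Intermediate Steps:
l = -15171/7 (l = (⅐)*(-15171) = -15171/7 ≈ -2167.3)
F(t, v) = 2*t/(v + 4*t) (F(t, v) = (2*t)/(v + 4*t) = 2*t/(v + 4*t))
(F(168, 121) + l)/(-23273 + (17299/22089 - 8983/(-12266))) = (2*168/(121 + 4*168) - 15171/7)/(-23273 + (17299/22089 - 8983/(-12266))) = (2*168/(121 + 672) - 15171/7)/(-23273 + (17299*(1/22089) - 8983*(-1/12266))) = (2*168/793 - 15171/7)/(-23273 + (17299/22089 + 8983/12266)) = (2*168*(1/793) - 15171/7)/(-23273 + 410615021/270943674) = (336/793 - 15171/7)/(-6305261509981/270943674) = -12028251/5551*(-270943674/6305261509981) = 3258978517734174/35000506641904531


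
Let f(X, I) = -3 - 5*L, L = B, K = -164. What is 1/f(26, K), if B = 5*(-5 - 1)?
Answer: 1/147 ≈ 0.0068027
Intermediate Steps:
B = -30 (B = 5*(-6) = -30)
L = -30
f(X, I) = 147 (f(X, I) = -3 - 5*(-30) = -3 + 150 = 147)
1/f(26, K) = 1/147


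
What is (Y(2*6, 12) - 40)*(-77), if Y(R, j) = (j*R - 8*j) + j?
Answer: -1540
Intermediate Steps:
Y(R, j) = -7*j + R*j (Y(R, j) = (R*j - 8*j) + j = (-8*j + R*j) + j = -7*j + R*j)
(Y(2*6, 12) - 40)*(-77) = (12*(-7 + 2*6) - 40)*(-77) = (12*(-7 + 12) - 40)*(-77) = (12*5 - 40)*(-77) = (60 - 40)*(-77) = 20*(-77) = -1540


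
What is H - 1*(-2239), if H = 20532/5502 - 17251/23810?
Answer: 48951469683/21833770 ≈ 2242.0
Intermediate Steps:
H = 65658653/21833770 (H = 20532*(1/5502) - 17251*1/23810 = 3422/917 - 17251/23810 = 65658653/21833770 ≈ 3.0072)
H - 1*(-2239) = 65658653/21833770 - 1*(-2239) = 65658653/21833770 + 2239 = 48951469683/21833770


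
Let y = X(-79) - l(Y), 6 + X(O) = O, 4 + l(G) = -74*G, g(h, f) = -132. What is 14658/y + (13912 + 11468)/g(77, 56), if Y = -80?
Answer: -12853353/66011 ≈ -194.72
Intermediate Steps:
l(G) = -4 - 74*G
X(O) = -6 + O
y = -6001 (y = (-6 - 79) - (-4 - 74*(-80)) = -85 - (-4 + 5920) = -85 - 1*5916 = -85 - 5916 = -6001)
14658/y + (13912 + 11468)/g(77, 56) = 14658/(-6001) + (13912 + 11468)/(-132) = 14658*(-1/6001) + 25380*(-1/132) = -14658/6001 - 2115/11 = -12853353/66011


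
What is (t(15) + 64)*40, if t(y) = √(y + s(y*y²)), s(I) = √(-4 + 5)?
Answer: 2720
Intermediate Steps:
s(I) = 1 (s(I) = √1 = 1)
t(y) = √(1 + y) (t(y) = √(y + 1) = √(1 + y))
(t(15) + 64)*40 = (√(1 + 15) + 64)*40 = (√16 + 64)*40 = (4 + 64)*40 = 68*40 = 2720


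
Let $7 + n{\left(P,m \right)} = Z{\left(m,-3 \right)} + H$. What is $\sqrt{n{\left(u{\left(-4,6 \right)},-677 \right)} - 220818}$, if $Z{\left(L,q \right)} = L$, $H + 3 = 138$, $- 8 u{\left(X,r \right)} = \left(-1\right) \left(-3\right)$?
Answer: $i \sqrt{221367} \approx 470.5 i$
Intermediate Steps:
$u{\left(X,r \right)} = - \frac{3}{8}$ ($u{\left(X,r \right)} = - \frac{\left(-1\right) \left(-3\right)}{8} = \left(- \frac{1}{8}\right) 3 = - \frac{3}{8}$)
$H = 135$ ($H = -3 + 138 = 135$)
$n{\left(P,m \right)} = 128 + m$ ($n{\left(P,m \right)} = -7 + \left(m + 135\right) = -7 + \left(135 + m\right) = 128 + m$)
$\sqrt{n{\left(u{\left(-4,6 \right)},-677 \right)} - 220818} = \sqrt{\left(128 - 677\right) - 220818} = \sqrt{-549 - 220818} = \sqrt{-221367} = i \sqrt{221367}$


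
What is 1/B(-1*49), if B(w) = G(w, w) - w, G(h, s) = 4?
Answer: 1/53 ≈ 0.018868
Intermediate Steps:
B(w) = 4 - w
1/B(-1*49) = 1/(4 - (-1)*49) = 1/(4 - 1*(-49)) = 1/(4 + 49) = 1/53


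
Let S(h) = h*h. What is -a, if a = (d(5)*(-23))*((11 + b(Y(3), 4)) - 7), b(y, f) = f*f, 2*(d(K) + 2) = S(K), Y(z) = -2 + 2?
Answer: 4830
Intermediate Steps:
S(h) = h²
Y(z) = 0
d(K) = -2 + K²/2
b(y, f) = f²
a = -4830 (a = ((-2 + (½)*5²)*(-23))*((11 + 4²) - 7) = ((-2 + (½)*25)*(-23))*((11 + 16) - 7) = ((-2 + 25/2)*(-23))*(27 - 7) = ((21/2)*(-23))*20 = -483/2*20 = -4830)
-a = -1*(-4830) = 4830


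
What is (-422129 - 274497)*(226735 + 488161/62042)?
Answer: -4899921351650703/31021 ≈ -1.5795e+11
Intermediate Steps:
(-422129 - 274497)*(226735 + 488161/62042) = -696626*(226735 + 488161*(1/62042)) = -696626*(226735 + 488161/62042) = -696626*14067581031/62042 = -4899921351650703/31021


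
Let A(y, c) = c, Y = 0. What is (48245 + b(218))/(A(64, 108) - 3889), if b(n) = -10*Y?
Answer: -48245/3781 ≈ -12.760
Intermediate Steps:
b(n) = 0 (b(n) = -10*0 = 0)
(48245 + b(218))/(A(64, 108) - 3889) = (48245 + 0)/(108 - 3889) = 48245/(-3781) = 48245*(-1/3781) = -48245/3781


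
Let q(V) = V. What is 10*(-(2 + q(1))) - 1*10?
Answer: -40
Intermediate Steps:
10*(-(2 + q(1))) - 1*10 = 10*(-(2 + 1)) - 1*10 = 10*(-1*3) - 10 = 10*(-3) - 10 = -30 - 10 = -40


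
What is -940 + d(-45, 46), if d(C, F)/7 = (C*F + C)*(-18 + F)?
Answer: -415480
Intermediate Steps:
d(C, F) = 7*(-18 + F)*(C + C*F) (d(C, F) = 7*((C*F + C)*(-18 + F)) = 7*((C + C*F)*(-18 + F)) = 7*((-18 + F)*(C + C*F)) = 7*(-18 + F)*(C + C*F))
-940 + d(-45, 46) = -940 + 7*(-45)*(-18 + 46**2 - 17*46) = -940 + 7*(-45)*(-18 + 2116 - 782) = -940 + 7*(-45)*1316 = -940 - 414540 = -415480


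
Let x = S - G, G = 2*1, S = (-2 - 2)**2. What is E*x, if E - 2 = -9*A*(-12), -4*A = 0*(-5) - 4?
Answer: 1540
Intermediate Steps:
A = 1 (A = -(0*(-5) - 4)/4 = -(0 - 4)/4 = -1/4*(-4) = 1)
S = 16 (S = (-4)**2 = 16)
G = 2
E = 110 (E = 2 - 9*1*(-12) = 2 - 9*(-12) = 2 + 108 = 110)
x = 14 (x = 16 - 1*2 = 16 - 2 = 14)
E*x = 110*14 = 1540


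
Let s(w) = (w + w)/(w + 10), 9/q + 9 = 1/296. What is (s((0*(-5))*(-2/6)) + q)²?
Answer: 7096896/7091569 ≈ 1.0008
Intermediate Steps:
q = -2664/2663 (q = 9/(-9 + 1/296) = 9/(-2663/296) = 9*(-296/2663) = -2664/2663 ≈ -1.0004)
s(w) = 2*w/(10 + w) (s(w) = (2*w)/(10 + w) = 2*w/(10 + w))
(s((0*(-5))*(-2/6)) + q)² = (2*((0*(-5))*(-2/6))/(10 + (0*(-5))*(-2/6)) - 2664/2663)² = (2*(0*(-2*⅙))/(10 + 0*(-2*⅙)) - 2664/2663)² = (2*(0*(-⅓))/(10 + 0*(-⅓)) - 2664/2663)² = (2*0/(10 + 0) - 2664/2663)² = (2*0/10 - 2664/2663)² = (2*0*(⅒) - 2664/2663)² = (0 - 2664/2663)² = (-2664/2663)² = 7096896/7091569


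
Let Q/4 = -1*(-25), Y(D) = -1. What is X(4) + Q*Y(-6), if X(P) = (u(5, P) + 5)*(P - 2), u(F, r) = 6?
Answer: -78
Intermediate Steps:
X(P) = -22 + 11*P (X(P) = (6 + 5)*(P - 2) = 11*(-2 + P) = -22 + 11*P)
Q = 100 (Q = 4*(-1*(-25)) = 4*25 = 100)
X(4) + Q*Y(-6) = (-22 + 11*4) + 100*(-1) = (-22 + 44) - 100 = 22 - 100 = -78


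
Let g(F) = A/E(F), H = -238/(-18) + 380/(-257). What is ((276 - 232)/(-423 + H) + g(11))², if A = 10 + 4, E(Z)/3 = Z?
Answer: 51228437569/508978084329 ≈ 0.10065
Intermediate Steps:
E(Z) = 3*Z
A = 14
H = 27163/2313 (H = -238*(-1/18) + 380*(-1/257) = 119/9 - 380/257 = 27163/2313 ≈ 11.744)
g(F) = 14/(3*F) (g(F) = 14/((3*F)) = 14*(1/(3*F)) = 14/(3*F))
((276 - 232)/(-423 + H) + g(11))² = ((276 - 232)/(-423 + 27163/2313) + (14/3)/11)² = (44/(-951236/2313) + (14/3)*(1/11))² = (44*(-2313/951236) + 14/33)² = (-2313/21619 + 14/33)² = (226337/713427)² = 51228437569/508978084329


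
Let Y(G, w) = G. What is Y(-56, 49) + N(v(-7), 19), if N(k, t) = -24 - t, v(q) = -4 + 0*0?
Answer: -99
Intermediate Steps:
v(q) = -4 (v(q) = -4 + 0 = -4)
Y(-56, 49) + N(v(-7), 19) = -56 + (-24 - 1*19) = -56 + (-24 - 19) = -56 - 43 = -99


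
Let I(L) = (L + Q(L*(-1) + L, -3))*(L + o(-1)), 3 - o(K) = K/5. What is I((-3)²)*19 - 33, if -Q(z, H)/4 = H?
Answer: 24174/5 ≈ 4834.8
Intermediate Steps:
Q(z, H) = -4*H
o(K) = 3 - K/5
I(L) = (12 + L)*(16/5 + L) (I(L) = (L - 4*(-3))*(L + (3 - ⅕*(-1))) = (L + 12)*(L + (3 + ⅕)) = (12 + L)*(L + 16/5) = (12 + L)*(16/5 + L))
I((-3)²)*19 - 33 = (192/5 + ((-3)²)² + (76/5)*(-3)²)*19 - 33 = (192/5 + 9² + (76/5)*9)*19 - 33 = (192/5 + 81 + 684/5)*19 - 33 = (1281/5)*19 - 33 = 24339/5 - 33 = 24174/5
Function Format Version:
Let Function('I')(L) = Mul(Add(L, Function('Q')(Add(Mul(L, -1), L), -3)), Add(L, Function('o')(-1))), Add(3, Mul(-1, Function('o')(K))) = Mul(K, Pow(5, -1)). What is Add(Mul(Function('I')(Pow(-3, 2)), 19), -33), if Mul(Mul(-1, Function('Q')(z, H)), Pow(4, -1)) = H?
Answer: Rational(24174, 5) ≈ 4834.8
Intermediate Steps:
Function('Q')(z, H) = Mul(-4, H)
Function('o')(K) = Add(3, Mul(Rational(-1, 5), K)) (Function('o')(K) = Add(3, Mul(-1, Mul(K, Pow(5, -1)))) = Add(3, Mul(-1, Mul(K, Rational(1, 5)))) = Add(3, Mul(-1, Mul(Rational(1, 5), K))) = Add(3, Mul(Rational(-1, 5), K)))
Function('I')(L) = Mul(Add(12, L), Add(Rational(16, 5), L)) (Function('I')(L) = Mul(Add(L, Mul(-4, -3)), Add(L, Add(3, Mul(Rational(-1, 5), -1)))) = Mul(Add(L, 12), Add(L, Add(3, Rational(1, 5)))) = Mul(Add(12, L), Add(L, Rational(16, 5))) = Mul(Add(12, L), Add(Rational(16, 5), L)))
Add(Mul(Function('I')(Pow(-3, 2)), 19), -33) = Add(Mul(Add(Rational(192, 5), Pow(Pow(-3, 2), 2), Mul(Rational(76, 5), Pow(-3, 2))), 19), -33) = Add(Mul(Add(Rational(192, 5), Pow(9, 2), Mul(Rational(76, 5), 9)), 19), -33) = Add(Mul(Add(Rational(192, 5), 81, Rational(684, 5)), 19), -33) = Add(Mul(Rational(1281, 5), 19), -33) = Add(Rational(24339, 5), -33) = Rational(24174, 5)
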